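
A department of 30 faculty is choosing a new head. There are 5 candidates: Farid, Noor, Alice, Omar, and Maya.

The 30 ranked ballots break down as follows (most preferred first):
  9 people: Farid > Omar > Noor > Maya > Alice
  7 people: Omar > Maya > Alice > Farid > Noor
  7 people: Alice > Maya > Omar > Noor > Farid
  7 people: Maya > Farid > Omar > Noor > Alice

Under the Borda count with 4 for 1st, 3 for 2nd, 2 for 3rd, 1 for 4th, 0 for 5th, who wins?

Farid: 9×4 + 7×1 + 7×0 + 7×3 = 64
Noor: 9×2 + 7×0 + 7×1 + 7×1 = 32
Alice: 9×0 + 7×2 + 7×4 + 7×0 = 42
Omar: 9×3 + 7×4 + 7×2 + 7×2 = 83
Maya: 9×1 + 7×3 + 7×3 + 7×4 = 79

Omar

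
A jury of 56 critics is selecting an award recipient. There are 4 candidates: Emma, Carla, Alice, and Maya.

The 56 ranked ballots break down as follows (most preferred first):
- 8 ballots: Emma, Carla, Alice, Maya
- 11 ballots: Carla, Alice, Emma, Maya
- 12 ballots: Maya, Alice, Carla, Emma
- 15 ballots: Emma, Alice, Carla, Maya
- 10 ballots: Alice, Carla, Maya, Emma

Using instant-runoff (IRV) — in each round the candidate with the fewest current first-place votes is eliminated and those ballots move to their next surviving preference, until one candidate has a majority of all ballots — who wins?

Carla

Round 1: Emma 23, Carla 11, Alice 10, Maya 12. Alice eliminated.
Round 2: Emma 23, Carla 21, Maya 12. Maya eliminated.
Round 3: Emma 23, Carla 33. Carla has a majority (≥29).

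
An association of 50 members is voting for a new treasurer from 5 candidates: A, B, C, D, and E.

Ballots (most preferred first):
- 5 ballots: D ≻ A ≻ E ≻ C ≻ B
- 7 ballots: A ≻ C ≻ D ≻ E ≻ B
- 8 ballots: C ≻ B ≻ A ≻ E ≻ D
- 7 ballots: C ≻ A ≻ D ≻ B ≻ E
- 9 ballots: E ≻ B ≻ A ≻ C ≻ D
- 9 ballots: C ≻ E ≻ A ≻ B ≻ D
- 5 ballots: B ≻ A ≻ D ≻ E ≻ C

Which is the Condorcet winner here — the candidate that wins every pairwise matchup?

A vs B: 28–22
A vs C: 26–24
A vs D: 45–5
A vs E: 32–18
A beats every other candidate.

A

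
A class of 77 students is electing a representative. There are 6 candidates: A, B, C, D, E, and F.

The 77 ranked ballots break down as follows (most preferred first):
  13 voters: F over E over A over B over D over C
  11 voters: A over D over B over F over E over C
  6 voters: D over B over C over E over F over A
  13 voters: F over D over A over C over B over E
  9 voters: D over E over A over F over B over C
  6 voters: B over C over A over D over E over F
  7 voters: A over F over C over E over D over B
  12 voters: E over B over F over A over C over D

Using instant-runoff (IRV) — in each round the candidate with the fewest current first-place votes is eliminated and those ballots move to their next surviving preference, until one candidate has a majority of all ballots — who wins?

Round 1: A 18, B 6, C 0, D 15, E 12, F 26. C eliminated.
Round 2: A 18, B 6, D 15, E 12, F 26. B eliminated.
Round 3: A 24, D 15, E 12, F 26. E eliminated.
Round 4: A 24, D 15, F 38. D eliminated.
Round 5: A 33, F 44. F has a majority (≥39).

F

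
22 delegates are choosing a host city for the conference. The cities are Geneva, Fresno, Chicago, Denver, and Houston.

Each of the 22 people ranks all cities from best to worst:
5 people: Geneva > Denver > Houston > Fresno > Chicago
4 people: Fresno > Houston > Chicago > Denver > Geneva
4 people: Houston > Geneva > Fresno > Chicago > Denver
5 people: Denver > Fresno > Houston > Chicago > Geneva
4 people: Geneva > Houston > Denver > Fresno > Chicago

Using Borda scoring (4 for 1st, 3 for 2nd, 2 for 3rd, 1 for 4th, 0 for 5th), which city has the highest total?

Houston

Geneva: 5×4 + 4×0 + 4×3 + 5×0 + 4×4 = 48
Fresno: 5×1 + 4×4 + 4×2 + 5×3 + 4×1 = 48
Chicago: 5×0 + 4×2 + 4×1 + 5×1 + 4×0 = 17
Denver: 5×3 + 4×1 + 4×0 + 5×4 + 4×2 = 47
Houston: 5×2 + 4×3 + 4×4 + 5×2 + 4×3 = 60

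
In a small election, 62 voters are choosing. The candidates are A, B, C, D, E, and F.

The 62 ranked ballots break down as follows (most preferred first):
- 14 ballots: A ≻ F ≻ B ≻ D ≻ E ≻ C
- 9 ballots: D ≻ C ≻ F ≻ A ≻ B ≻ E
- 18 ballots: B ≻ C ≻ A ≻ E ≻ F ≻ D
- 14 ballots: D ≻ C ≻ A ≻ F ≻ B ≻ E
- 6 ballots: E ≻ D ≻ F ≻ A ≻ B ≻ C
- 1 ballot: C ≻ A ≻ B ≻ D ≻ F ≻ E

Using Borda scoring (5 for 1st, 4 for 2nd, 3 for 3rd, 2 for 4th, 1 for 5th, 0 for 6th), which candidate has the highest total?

A: 14×5 + 9×2 + 18×3 + 14×3 + 6×2 + 1×4 = 200
B: 14×3 + 9×1 + 18×5 + 14×1 + 6×1 + 1×3 = 164
C: 14×0 + 9×4 + 18×4 + 14×4 + 6×0 + 1×5 = 169
D: 14×2 + 9×5 + 18×0 + 14×5 + 6×4 + 1×2 = 169
E: 14×1 + 9×0 + 18×2 + 14×0 + 6×5 + 1×0 = 80
F: 14×4 + 9×3 + 18×1 + 14×2 + 6×3 + 1×1 = 148

A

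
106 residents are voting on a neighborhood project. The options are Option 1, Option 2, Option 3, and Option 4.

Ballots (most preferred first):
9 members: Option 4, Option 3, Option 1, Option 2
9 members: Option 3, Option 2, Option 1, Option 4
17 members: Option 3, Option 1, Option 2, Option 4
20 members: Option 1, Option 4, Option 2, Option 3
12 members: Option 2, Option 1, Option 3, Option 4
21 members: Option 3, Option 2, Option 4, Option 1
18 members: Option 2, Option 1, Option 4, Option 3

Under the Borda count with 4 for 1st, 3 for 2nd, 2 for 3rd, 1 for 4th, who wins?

Option 2

Option 1: 9×2 + 9×2 + 17×3 + 20×4 + 12×3 + 21×1 + 18×3 = 278
Option 2: 9×1 + 9×3 + 17×2 + 20×2 + 12×4 + 21×3 + 18×4 = 293
Option 3: 9×3 + 9×4 + 17×4 + 20×1 + 12×2 + 21×4 + 18×1 = 277
Option 4: 9×4 + 9×1 + 17×1 + 20×3 + 12×1 + 21×2 + 18×2 = 212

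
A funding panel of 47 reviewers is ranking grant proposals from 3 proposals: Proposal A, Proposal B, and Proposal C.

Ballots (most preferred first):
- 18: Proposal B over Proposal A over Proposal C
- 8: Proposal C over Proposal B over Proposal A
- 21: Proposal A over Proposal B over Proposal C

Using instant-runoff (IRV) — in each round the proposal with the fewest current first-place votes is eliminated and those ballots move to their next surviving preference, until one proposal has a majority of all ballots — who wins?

Proposal B

Round 1: Proposal A 21, Proposal B 18, Proposal C 8. Proposal C eliminated.
Round 2: Proposal A 21, Proposal B 26. Proposal B has a majority (≥24).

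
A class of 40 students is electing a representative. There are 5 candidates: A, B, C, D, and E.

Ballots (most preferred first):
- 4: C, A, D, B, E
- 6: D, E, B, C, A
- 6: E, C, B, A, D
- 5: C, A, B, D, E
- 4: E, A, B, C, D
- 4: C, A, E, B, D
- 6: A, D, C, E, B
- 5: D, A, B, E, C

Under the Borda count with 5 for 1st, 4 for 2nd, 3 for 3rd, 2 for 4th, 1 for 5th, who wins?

A: 4×4 + 6×1 + 6×2 + 5×4 + 4×4 + 4×4 + 6×5 + 5×4 = 136
B: 4×2 + 6×3 + 6×3 + 5×3 + 4×3 + 4×2 + 6×1 + 5×3 = 100
C: 4×5 + 6×2 + 6×4 + 5×5 + 4×2 + 4×5 + 6×3 + 5×1 = 132
D: 4×3 + 6×5 + 6×1 + 5×2 + 4×1 + 4×1 + 6×4 + 5×5 = 115
E: 4×1 + 6×4 + 6×5 + 5×1 + 4×5 + 4×3 + 6×2 + 5×2 = 117

A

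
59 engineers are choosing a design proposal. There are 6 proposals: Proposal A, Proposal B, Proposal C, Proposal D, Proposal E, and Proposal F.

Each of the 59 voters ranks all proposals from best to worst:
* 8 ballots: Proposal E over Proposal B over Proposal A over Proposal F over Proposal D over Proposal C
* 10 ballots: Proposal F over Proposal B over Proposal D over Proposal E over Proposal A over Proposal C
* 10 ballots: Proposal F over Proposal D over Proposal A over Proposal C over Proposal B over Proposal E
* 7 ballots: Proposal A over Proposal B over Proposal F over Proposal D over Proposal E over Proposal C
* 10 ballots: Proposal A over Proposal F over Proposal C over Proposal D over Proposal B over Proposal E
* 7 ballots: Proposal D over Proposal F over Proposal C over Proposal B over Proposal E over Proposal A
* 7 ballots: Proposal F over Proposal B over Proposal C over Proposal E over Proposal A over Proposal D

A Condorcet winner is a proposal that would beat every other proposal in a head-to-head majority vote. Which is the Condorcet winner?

Proposal F vs Proposal A: 34–25
Proposal F vs Proposal B: 44–15
Proposal F vs Proposal C: 59–0
Proposal F vs Proposal D: 52–7
Proposal F vs Proposal E: 51–8
Proposal F beats every other proposal.

Proposal F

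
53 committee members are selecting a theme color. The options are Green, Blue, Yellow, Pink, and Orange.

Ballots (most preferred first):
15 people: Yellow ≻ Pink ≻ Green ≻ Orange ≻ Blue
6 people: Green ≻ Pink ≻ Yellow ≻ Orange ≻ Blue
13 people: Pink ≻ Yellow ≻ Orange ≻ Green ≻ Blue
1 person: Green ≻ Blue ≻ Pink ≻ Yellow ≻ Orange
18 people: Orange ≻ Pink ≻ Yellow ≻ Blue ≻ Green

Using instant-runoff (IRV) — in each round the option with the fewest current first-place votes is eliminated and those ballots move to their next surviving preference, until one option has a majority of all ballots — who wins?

Round 1: Green 7, Blue 0, Yellow 15, Pink 13, Orange 18. Blue eliminated.
Round 2: Green 7, Yellow 15, Pink 13, Orange 18. Green eliminated.
Round 3: Yellow 15, Pink 20, Orange 18. Yellow eliminated.
Round 4: Pink 35, Orange 18. Pink has a majority (≥27).

Pink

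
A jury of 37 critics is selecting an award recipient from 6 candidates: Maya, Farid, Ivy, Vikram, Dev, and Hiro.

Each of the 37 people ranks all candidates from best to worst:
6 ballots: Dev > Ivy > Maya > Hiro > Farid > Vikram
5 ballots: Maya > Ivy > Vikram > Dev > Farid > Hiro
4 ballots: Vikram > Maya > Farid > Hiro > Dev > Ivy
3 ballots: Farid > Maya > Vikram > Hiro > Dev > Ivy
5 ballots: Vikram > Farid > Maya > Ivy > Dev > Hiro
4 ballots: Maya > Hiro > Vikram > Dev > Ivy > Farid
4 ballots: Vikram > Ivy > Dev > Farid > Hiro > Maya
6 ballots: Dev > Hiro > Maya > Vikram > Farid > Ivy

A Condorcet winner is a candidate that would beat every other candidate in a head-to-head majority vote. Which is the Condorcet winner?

Maya

Maya vs Farid: 25–12
Maya vs Ivy: 27–10
Maya vs Vikram: 24–13
Maya vs Dev: 21–16
Maya vs Hiro: 27–10
Maya beats every other candidate.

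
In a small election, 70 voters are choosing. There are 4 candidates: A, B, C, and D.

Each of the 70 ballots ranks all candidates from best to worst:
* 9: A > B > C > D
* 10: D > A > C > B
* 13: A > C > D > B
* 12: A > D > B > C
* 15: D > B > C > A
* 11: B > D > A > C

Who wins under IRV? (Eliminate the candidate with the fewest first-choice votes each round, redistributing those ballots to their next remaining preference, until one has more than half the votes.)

Round 1: A 34, B 11, C 0, D 25. C eliminated.
Round 2: A 34, B 11, D 25. B eliminated.
Round 3: A 34, D 36. D has a majority (≥36).

D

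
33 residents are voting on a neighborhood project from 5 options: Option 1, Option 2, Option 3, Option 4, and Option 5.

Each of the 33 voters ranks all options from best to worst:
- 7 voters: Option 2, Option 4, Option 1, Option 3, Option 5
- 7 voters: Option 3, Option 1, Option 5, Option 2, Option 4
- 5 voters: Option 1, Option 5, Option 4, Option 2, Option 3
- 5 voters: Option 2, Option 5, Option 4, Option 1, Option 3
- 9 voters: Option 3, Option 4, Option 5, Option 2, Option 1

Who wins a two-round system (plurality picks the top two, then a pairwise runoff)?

Option 2

Round 1 first-place votes: Option 1 5, Option 2 12, Option 3 16, Option 4 0, Option 5 0. Option 3 and Option 2 advance.
Runoff: Option 3 is ranked above Option 2 on 16 ballots, Option 2 above Option 3 on 17.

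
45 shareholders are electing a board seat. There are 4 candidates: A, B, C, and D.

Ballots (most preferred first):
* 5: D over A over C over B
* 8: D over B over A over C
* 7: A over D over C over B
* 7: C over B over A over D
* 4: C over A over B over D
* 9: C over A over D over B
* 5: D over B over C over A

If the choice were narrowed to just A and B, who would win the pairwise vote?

A is ranked above B on 25 ballots; B above A on 20.

A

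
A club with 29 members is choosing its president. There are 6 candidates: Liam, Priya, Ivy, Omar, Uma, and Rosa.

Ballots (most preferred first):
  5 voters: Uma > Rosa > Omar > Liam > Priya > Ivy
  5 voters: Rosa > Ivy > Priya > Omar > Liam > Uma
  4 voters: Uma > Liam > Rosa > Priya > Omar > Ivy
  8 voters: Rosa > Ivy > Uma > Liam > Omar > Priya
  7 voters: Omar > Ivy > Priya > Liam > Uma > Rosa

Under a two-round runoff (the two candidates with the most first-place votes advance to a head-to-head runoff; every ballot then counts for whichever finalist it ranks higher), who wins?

Round 1 first-place votes: Liam 0, Priya 0, Ivy 0, Omar 7, Uma 9, Rosa 13. Rosa and Uma advance.
Runoff: Rosa is ranked above Uma on 13 ballots, Uma above Rosa on 16.

Uma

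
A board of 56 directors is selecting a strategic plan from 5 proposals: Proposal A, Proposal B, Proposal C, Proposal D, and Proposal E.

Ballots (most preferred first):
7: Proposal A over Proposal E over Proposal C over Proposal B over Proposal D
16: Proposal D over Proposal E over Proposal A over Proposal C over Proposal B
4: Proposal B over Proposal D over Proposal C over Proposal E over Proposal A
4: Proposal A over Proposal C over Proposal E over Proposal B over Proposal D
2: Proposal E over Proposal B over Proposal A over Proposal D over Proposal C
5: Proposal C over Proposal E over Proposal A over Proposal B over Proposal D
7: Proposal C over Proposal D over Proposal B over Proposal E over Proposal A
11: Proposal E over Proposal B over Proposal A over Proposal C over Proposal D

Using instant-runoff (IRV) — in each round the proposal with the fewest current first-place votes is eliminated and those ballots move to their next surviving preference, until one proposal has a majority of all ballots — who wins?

Round 1: Proposal A 11, Proposal B 4, Proposal C 12, Proposal D 16, Proposal E 13. Proposal B eliminated.
Round 2: Proposal A 11, Proposal C 12, Proposal D 20, Proposal E 13. Proposal A eliminated.
Round 3: Proposal C 16, Proposal D 20, Proposal E 20. Proposal C eliminated.
Round 4: Proposal D 27, Proposal E 29. Proposal E has a majority (≥29).

Proposal E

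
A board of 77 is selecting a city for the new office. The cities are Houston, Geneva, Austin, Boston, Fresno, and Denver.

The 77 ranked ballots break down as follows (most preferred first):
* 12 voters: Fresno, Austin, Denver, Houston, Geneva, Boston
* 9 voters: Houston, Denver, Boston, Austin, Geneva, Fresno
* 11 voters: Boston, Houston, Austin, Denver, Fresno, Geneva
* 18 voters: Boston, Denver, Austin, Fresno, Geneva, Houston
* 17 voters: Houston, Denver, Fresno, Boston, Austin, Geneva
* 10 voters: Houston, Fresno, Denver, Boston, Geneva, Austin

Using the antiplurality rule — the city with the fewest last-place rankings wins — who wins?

Denver

Last-place votes: Houston 18, Geneva 28, Austin 10, Boston 12, Fresno 9, Denver 0.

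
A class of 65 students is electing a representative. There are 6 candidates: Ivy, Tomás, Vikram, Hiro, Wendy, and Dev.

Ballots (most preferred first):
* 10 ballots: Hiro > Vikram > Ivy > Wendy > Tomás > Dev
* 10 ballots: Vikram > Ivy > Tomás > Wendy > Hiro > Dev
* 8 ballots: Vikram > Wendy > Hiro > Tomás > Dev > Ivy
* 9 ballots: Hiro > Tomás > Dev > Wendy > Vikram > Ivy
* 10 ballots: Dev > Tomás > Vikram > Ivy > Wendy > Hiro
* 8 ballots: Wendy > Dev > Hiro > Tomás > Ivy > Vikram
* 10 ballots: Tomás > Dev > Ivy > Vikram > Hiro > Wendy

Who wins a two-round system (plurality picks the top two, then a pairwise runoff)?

Round 1 first-place votes: Ivy 0, Tomás 10, Vikram 18, Hiro 19, Wendy 8, Dev 10. Hiro and Vikram advance.
Runoff: Hiro is ranked above Vikram on 27 ballots, Vikram above Hiro on 38.

Vikram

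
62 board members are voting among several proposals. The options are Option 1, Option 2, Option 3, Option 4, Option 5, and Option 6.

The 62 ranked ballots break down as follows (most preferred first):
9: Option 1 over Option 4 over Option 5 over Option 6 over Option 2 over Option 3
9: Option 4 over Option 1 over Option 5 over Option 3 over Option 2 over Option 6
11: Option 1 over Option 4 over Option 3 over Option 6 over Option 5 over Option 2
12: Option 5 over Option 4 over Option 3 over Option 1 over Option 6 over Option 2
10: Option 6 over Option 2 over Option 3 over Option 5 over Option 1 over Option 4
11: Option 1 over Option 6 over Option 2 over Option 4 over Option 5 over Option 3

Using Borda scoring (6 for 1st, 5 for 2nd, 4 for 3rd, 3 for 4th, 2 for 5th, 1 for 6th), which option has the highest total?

Option 1

Option 1: 9×6 + 9×5 + 11×6 + 12×3 + 10×2 + 11×6 = 287
Option 2: 9×2 + 9×2 + 11×1 + 12×1 + 10×5 + 11×4 = 153
Option 3: 9×1 + 9×3 + 11×4 + 12×4 + 10×4 + 11×1 = 179
Option 4: 9×5 + 9×6 + 11×5 + 12×5 + 10×1 + 11×3 = 257
Option 5: 9×4 + 9×4 + 11×2 + 12×6 + 10×3 + 11×2 = 218
Option 6: 9×3 + 9×1 + 11×3 + 12×2 + 10×6 + 11×5 = 208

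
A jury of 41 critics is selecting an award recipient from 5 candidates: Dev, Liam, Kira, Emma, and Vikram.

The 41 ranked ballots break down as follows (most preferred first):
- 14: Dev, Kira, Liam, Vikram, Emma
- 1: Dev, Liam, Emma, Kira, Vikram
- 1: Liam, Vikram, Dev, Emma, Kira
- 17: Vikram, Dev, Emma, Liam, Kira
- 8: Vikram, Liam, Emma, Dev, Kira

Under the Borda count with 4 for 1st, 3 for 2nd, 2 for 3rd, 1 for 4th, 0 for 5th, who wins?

Dev

Dev: 14×4 + 1×4 + 1×2 + 17×3 + 8×1 = 121
Liam: 14×2 + 1×3 + 1×4 + 17×1 + 8×3 = 76
Kira: 14×3 + 1×1 + 1×0 + 17×0 + 8×0 = 43
Emma: 14×0 + 1×2 + 1×1 + 17×2 + 8×2 = 53
Vikram: 14×1 + 1×0 + 1×3 + 17×4 + 8×4 = 117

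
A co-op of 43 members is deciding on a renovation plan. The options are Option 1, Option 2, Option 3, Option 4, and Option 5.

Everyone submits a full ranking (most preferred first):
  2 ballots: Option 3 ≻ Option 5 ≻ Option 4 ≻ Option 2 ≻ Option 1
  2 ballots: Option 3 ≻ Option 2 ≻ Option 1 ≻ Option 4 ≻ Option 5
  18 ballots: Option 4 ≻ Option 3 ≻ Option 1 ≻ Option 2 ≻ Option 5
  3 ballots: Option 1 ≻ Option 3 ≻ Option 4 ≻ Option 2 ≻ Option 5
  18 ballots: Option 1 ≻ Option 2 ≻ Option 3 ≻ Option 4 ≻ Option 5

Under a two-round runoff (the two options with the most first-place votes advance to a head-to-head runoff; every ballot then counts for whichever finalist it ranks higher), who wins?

Option 1

Round 1 first-place votes: Option 1 21, Option 2 0, Option 3 4, Option 4 18, Option 5 0. Option 1 and Option 4 advance.
Runoff: Option 1 is ranked above Option 4 on 23 ballots, Option 4 above Option 1 on 20.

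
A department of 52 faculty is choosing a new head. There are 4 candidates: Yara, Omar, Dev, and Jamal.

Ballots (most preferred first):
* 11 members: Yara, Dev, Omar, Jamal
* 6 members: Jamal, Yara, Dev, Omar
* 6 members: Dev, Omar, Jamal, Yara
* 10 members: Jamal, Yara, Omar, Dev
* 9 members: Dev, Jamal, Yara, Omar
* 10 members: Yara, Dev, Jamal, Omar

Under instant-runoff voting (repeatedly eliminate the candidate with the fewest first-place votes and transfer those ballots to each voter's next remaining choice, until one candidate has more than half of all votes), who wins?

Jamal

Round 1: Yara 21, Omar 0, Dev 15, Jamal 16. Omar eliminated.
Round 2: Yara 21, Dev 15, Jamal 16. Dev eliminated.
Round 3: Yara 21, Jamal 31. Jamal has a majority (≥27).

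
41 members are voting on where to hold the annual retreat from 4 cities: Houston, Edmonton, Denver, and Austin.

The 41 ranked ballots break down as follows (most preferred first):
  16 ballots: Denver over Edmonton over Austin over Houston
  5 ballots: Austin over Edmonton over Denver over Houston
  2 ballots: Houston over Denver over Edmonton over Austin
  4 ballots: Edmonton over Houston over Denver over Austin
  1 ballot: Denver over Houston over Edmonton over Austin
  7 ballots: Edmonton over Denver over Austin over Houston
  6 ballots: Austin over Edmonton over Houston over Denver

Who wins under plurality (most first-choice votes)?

First-place votes: Houston 2, Edmonton 11, Denver 17, Austin 11.

Denver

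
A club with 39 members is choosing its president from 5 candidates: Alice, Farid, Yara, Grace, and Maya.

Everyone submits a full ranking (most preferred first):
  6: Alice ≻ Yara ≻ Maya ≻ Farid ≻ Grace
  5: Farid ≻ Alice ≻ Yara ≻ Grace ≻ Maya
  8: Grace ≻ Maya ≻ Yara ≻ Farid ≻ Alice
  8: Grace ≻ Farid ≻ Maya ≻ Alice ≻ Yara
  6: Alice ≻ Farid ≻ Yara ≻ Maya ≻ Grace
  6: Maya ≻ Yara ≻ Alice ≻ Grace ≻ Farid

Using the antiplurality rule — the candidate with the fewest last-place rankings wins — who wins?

Last-place votes: Alice 8, Farid 6, Yara 8, Grace 12, Maya 5.

Maya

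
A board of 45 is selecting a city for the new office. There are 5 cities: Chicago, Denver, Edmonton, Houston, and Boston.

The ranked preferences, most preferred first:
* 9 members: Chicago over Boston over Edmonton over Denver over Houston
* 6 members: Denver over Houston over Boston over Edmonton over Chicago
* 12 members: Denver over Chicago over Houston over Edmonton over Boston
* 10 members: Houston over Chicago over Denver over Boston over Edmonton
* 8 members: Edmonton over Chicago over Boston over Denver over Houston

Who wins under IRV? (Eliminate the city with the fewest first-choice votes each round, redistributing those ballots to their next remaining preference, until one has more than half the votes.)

Round 1: Chicago 9, Denver 18, Edmonton 8, Houston 10, Boston 0. Boston eliminated.
Round 2: Chicago 9, Denver 18, Edmonton 8, Houston 10. Edmonton eliminated.
Round 3: Chicago 17, Denver 18, Houston 10. Houston eliminated.
Round 4: Chicago 27, Denver 18. Chicago has a majority (≥23).

Chicago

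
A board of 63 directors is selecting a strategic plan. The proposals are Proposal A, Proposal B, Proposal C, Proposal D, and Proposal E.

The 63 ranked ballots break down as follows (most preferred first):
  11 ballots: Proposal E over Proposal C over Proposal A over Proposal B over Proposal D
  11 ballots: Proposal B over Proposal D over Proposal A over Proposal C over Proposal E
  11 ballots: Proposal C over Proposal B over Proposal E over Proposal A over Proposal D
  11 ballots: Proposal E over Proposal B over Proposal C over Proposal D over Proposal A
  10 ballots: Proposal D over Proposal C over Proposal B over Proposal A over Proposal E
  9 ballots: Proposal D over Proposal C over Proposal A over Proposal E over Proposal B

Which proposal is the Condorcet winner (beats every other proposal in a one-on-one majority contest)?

Proposal C

Proposal C vs Proposal A: 52–11
Proposal C vs Proposal B: 41–22
Proposal C vs Proposal D: 33–30
Proposal C vs Proposal E: 41–22
Proposal C beats every other proposal.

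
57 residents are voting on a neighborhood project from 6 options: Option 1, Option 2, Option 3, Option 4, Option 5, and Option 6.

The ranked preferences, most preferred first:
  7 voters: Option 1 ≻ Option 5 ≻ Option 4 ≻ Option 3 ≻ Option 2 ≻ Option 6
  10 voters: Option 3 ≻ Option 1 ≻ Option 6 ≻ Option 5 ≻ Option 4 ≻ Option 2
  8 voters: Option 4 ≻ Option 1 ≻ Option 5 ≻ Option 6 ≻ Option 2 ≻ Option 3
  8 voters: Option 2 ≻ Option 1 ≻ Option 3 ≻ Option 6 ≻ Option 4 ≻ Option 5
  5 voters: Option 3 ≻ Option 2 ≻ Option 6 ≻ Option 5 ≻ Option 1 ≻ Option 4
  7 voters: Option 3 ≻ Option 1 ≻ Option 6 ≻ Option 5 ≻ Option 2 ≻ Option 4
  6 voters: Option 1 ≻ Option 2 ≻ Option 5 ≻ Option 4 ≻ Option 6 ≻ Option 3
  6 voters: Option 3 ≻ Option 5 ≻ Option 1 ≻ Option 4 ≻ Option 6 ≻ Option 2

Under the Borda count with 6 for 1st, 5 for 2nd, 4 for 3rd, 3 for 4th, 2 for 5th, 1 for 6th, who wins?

Option 1: 7×6 + 10×5 + 8×5 + 8×5 + 5×2 + 7×5 + 6×6 + 6×4 = 277
Option 2: 7×2 + 10×1 + 8×2 + 8×6 + 5×5 + 7×2 + 6×5 + 6×1 = 163
Option 3: 7×3 + 10×6 + 8×1 + 8×4 + 5×6 + 7×6 + 6×1 + 6×6 = 235
Option 4: 7×4 + 10×2 + 8×6 + 8×2 + 5×1 + 7×1 + 6×3 + 6×3 = 160
Option 5: 7×5 + 10×3 + 8×4 + 8×1 + 5×3 + 7×3 + 6×4 + 6×5 = 195
Option 6: 7×1 + 10×4 + 8×3 + 8×3 + 5×4 + 7×4 + 6×2 + 6×2 = 167

Option 1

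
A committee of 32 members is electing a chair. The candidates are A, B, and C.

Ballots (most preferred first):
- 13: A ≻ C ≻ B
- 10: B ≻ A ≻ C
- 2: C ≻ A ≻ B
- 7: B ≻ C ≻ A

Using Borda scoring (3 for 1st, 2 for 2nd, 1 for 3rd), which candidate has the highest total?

A

A: 13×3 + 10×2 + 2×2 + 7×1 = 70
B: 13×1 + 10×3 + 2×1 + 7×3 = 66
C: 13×2 + 10×1 + 2×3 + 7×2 = 56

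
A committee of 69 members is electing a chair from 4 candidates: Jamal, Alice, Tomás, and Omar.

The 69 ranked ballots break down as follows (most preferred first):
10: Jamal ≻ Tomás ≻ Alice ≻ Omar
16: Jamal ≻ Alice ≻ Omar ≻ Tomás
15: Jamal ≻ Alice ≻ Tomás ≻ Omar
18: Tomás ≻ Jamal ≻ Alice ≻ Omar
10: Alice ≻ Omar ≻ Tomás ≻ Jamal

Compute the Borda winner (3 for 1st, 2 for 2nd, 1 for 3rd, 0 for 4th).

Jamal: 10×3 + 16×3 + 15×3 + 18×2 + 10×0 = 159
Alice: 10×1 + 16×2 + 15×2 + 18×1 + 10×3 = 120
Tomás: 10×2 + 16×0 + 15×1 + 18×3 + 10×1 = 99
Omar: 10×0 + 16×1 + 15×0 + 18×0 + 10×2 = 36

Jamal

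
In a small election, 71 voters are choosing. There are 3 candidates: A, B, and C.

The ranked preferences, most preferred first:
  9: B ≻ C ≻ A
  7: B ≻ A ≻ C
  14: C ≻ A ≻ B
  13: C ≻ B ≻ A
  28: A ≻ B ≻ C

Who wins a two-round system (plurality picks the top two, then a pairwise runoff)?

C

Round 1 first-place votes: A 28, B 16, C 27. A and C advance.
Runoff: A is ranked above C on 35 ballots, C above A on 36.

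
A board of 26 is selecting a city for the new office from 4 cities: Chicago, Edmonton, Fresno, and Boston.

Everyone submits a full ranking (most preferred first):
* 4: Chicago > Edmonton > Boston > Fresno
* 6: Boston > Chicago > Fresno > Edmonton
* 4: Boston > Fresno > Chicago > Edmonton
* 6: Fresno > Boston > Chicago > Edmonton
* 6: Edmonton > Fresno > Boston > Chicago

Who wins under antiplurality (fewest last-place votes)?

Boston

Last-place votes: Chicago 6, Edmonton 16, Fresno 4, Boston 0.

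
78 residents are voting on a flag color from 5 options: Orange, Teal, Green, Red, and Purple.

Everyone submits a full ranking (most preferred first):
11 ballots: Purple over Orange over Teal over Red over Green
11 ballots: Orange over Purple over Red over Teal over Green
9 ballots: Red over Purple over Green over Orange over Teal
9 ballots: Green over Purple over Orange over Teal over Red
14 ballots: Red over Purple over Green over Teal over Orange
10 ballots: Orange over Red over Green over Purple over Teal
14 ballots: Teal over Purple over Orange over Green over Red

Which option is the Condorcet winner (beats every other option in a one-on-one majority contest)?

Purple vs Orange: 57–21
Purple vs Teal: 64–14
Purple vs Green: 59–19
Purple vs Red: 45–33
Purple beats every other option.

Purple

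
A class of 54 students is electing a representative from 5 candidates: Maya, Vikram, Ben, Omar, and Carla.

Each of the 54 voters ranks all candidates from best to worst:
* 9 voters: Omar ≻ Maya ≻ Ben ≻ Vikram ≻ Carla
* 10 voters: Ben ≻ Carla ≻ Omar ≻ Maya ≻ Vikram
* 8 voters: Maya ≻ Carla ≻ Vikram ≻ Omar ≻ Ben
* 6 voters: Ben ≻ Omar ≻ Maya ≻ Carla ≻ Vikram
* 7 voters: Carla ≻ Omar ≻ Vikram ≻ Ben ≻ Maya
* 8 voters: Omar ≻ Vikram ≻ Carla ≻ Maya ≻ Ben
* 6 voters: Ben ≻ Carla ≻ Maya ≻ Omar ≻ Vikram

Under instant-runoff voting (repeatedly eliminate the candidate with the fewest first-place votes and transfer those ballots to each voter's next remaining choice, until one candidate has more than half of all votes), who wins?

Round 1: Maya 8, Vikram 0, Ben 22, Omar 17, Carla 7. Vikram eliminated.
Round 2: Maya 8, Ben 22, Omar 17, Carla 7. Carla eliminated.
Round 3: Maya 8, Ben 22, Omar 24. Maya eliminated.
Round 4: Ben 22, Omar 32. Omar has a majority (≥28).

Omar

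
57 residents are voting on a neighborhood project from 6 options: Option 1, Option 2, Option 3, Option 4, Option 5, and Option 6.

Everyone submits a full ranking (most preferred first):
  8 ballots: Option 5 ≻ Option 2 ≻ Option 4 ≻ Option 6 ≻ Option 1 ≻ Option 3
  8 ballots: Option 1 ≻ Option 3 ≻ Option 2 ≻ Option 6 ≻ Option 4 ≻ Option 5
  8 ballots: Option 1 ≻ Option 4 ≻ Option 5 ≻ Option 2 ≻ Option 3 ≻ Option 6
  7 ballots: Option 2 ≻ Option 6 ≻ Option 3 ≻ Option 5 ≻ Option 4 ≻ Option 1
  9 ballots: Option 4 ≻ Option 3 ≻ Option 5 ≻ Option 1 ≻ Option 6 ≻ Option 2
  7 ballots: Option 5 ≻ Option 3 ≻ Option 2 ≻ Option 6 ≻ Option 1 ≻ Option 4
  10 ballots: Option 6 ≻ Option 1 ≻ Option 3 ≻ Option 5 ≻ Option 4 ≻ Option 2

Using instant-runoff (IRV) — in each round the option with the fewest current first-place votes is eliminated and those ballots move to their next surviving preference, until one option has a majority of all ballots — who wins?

Round 1: Option 1 16, Option 2 7, Option 3 0, Option 4 9, Option 5 15, Option 6 10. Option 3 eliminated.
Round 2: Option 1 16, Option 2 7, Option 4 9, Option 5 15, Option 6 10. Option 2 eliminated.
Round 3: Option 1 16, Option 4 9, Option 5 15, Option 6 17. Option 4 eliminated.
Round 4: Option 1 16, Option 5 24, Option 6 17. Option 1 eliminated.
Round 5: Option 5 32, Option 6 25. Option 5 has a majority (≥29).

Option 5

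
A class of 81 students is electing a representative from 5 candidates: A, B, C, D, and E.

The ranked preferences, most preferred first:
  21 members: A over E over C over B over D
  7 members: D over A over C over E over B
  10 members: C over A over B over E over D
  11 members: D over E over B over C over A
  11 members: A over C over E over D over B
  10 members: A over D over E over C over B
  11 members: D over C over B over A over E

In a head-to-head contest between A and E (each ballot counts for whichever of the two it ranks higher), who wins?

A

A is ranked above E on 70 ballots; E above A on 11.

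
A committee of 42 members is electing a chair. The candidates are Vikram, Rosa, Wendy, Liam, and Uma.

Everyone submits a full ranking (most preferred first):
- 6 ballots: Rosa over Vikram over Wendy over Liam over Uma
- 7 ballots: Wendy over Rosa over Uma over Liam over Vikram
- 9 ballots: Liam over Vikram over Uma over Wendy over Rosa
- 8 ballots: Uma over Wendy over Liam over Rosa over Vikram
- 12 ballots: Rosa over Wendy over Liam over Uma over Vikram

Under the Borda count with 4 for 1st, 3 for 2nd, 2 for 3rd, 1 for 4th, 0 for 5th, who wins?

Wendy

Vikram: 6×3 + 7×0 + 9×3 + 8×0 + 12×0 = 45
Rosa: 6×4 + 7×3 + 9×0 + 8×1 + 12×4 = 101
Wendy: 6×2 + 7×4 + 9×1 + 8×3 + 12×3 = 109
Liam: 6×1 + 7×1 + 9×4 + 8×2 + 12×2 = 89
Uma: 6×0 + 7×2 + 9×2 + 8×4 + 12×1 = 76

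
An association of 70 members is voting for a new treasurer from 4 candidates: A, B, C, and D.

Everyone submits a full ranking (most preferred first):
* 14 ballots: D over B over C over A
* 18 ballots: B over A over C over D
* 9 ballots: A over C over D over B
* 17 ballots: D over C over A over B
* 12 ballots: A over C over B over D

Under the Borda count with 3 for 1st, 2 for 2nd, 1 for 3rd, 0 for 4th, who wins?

A: 14×0 + 18×2 + 9×3 + 17×1 + 12×3 = 116
B: 14×2 + 18×3 + 9×0 + 17×0 + 12×1 = 94
C: 14×1 + 18×1 + 9×2 + 17×2 + 12×2 = 108
D: 14×3 + 18×0 + 9×1 + 17×3 + 12×0 = 102

A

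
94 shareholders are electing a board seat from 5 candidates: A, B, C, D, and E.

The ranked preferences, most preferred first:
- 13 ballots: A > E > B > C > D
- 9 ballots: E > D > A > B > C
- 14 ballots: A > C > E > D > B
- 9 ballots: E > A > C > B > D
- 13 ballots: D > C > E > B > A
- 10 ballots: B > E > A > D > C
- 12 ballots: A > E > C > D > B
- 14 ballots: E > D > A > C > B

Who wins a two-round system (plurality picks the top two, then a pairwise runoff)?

Round 1 first-place votes: A 39, B 10, C 0, D 13, E 32. A and E advance.
Runoff: A is ranked above E on 39 ballots, E above A on 55.

E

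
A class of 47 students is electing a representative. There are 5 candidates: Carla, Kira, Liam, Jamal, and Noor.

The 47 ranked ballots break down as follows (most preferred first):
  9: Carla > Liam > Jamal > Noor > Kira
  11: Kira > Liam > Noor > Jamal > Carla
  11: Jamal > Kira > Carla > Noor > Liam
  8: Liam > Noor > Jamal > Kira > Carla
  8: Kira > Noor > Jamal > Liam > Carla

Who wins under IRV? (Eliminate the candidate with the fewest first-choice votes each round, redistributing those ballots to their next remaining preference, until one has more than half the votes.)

Round 1: Carla 9, Kira 19, Liam 8, Jamal 11, Noor 0. Noor eliminated.
Round 2: Carla 9, Kira 19, Liam 8, Jamal 11. Liam eliminated.
Round 3: Carla 9, Kira 19, Jamal 19. Carla eliminated.
Round 4: Kira 19, Jamal 28. Jamal has a majority (≥24).

Jamal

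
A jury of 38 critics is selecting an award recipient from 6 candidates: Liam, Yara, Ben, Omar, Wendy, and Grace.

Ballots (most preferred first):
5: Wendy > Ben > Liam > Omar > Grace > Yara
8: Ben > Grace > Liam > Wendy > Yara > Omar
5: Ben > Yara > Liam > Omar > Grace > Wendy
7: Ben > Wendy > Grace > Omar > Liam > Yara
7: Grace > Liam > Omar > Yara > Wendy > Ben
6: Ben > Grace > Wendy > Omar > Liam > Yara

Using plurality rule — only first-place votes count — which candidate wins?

Ben

First-place votes: Liam 0, Yara 0, Ben 26, Omar 0, Wendy 5, Grace 7.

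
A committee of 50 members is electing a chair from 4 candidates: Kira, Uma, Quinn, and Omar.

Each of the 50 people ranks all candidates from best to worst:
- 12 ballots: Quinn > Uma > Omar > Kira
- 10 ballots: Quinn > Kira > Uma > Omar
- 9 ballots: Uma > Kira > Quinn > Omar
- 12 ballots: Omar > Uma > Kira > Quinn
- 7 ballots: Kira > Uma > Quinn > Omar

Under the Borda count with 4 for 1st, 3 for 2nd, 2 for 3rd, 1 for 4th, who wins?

Uma

Kira: 12×1 + 10×3 + 9×3 + 12×2 + 7×4 = 121
Uma: 12×3 + 10×2 + 9×4 + 12×3 + 7×3 = 149
Quinn: 12×4 + 10×4 + 9×2 + 12×1 + 7×2 = 132
Omar: 12×2 + 10×1 + 9×1 + 12×4 + 7×1 = 98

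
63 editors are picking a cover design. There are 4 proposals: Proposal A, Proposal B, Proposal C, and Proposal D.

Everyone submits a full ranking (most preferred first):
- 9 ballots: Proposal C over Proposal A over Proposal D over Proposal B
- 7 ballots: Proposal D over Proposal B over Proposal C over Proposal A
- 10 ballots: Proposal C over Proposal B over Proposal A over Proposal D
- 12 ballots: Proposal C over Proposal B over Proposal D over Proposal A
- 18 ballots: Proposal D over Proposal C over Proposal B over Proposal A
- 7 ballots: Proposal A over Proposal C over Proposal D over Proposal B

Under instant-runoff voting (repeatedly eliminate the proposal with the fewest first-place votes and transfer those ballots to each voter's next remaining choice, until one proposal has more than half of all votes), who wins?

Proposal C

Round 1: Proposal A 7, Proposal B 0, Proposal C 31, Proposal D 25. Proposal B eliminated.
Round 2: Proposal A 7, Proposal C 31, Proposal D 25. Proposal A eliminated.
Round 3: Proposal C 38, Proposal D 25. Proposal C has a majority (≥32).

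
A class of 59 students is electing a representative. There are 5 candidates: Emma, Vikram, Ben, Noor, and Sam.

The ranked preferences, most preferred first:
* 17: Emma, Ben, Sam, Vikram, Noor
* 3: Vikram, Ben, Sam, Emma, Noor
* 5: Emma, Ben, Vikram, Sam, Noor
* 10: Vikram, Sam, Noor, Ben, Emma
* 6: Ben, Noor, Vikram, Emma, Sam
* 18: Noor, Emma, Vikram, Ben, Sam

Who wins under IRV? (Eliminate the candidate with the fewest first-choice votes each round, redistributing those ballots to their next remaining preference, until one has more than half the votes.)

Round 1: Emma 22, Vikram 13, Ben 6, Noor 18, Sam 0. Sam eliminated.
Round 2: Emma 22, Vikram 13, Ben 6, Noor 18. Ben eliminated.
Round 3: Emma 22, Vikram 13, Noor 24. Vikram eliminated.
Round 4: Emma 25, Noor 34. Noor has a majority (≥30).

Noor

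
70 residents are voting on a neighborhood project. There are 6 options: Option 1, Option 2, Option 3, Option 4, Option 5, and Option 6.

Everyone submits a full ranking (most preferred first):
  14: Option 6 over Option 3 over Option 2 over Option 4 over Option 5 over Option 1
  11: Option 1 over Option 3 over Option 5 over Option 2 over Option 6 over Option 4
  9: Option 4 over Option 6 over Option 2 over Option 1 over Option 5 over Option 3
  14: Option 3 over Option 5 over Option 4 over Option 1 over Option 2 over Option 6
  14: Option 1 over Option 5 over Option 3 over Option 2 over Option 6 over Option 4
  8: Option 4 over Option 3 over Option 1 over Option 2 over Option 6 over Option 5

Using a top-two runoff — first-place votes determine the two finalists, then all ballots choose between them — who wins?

Option 4

Round 1 first-place votes: Option 1 25, Option 2 0, Option 3 14, Option 4 17, Option 5 0, Option 6 14. Option 1 and Option 4 advance.
Runoff: Option 1 is ranked above Option 4 on 25 ballots, Option 4 above Option 1 on 45.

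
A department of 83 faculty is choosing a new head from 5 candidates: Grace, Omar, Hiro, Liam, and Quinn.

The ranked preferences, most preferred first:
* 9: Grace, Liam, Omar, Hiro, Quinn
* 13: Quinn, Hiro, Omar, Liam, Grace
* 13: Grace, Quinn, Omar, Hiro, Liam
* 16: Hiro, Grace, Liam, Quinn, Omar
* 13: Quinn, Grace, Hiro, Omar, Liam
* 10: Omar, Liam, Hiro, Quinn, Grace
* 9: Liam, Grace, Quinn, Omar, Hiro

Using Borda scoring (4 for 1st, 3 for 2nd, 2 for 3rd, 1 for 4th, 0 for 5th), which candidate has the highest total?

Grace: 9×4 + 13×0 + 13×4 + 16×3 + 13×3 + 10×0 + 9×3 = 202
Omar: 9×2 + 13×2 + 13×2 + 16×0 + 13×1 + 10×4 + 9×1 = 132
Hiro: 9×1 + 13×3 + 13×1 + 16×4 + 13×2 + 10×2 + 9×0 = 171
Liam: 9×3 + 13×1 + 13×0 + 16×2 + 13×0 + 10×3 + 9×4 = 138
Quinn: 9×0 + 13×4 + 13×3 + 16×1 + 13×4 + 10×1 + 9×2 = 187

Grace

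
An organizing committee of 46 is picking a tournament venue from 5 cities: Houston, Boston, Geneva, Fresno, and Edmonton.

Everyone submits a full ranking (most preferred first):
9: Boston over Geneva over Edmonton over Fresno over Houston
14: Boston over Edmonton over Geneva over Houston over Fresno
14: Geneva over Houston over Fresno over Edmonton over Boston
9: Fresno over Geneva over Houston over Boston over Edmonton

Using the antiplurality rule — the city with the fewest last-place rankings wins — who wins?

Last-place votes: Houston 9, Boston 14, Geneva 0, Fresno 14, Edmonton 9.

Geneva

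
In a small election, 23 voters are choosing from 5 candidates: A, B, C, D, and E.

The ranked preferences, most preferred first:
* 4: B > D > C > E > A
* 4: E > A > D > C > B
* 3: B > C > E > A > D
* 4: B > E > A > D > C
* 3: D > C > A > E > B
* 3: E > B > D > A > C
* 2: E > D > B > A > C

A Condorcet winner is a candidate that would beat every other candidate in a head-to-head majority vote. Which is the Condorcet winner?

E

E vs A: 20–3
E vs B: 12–11
E vs C: 13–10
E vs D: 16–7
E beats every other candidate.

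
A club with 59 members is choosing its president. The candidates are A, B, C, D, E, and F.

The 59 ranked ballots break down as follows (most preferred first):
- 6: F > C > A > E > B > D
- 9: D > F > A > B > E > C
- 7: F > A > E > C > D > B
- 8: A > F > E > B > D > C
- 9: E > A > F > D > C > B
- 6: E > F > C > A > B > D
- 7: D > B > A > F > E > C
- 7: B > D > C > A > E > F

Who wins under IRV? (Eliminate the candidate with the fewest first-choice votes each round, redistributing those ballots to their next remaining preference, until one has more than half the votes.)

Round 1: A 8, B 7, C 0, D 16, E 15, F 13. C eliminated.
Round 2: A 8, B 7, D 16, E 15, F 13. B eliminated.
Round 3: A 8, D 23, E 15, F 13. A eliminated.
Round 4: D 23, E 15, F 21. E eliminated.
Round 5: D 23, F 36. F has a majority (≥30).

F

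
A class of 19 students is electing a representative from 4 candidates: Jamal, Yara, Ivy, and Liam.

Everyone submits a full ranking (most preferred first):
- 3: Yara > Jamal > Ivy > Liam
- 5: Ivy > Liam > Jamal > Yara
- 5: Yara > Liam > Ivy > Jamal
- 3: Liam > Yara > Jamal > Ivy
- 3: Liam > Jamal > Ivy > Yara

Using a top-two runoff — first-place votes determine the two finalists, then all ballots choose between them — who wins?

Liam

Round 1 first-place votes: Jamal 0, Yara 8, Ivy 5, Liam 6. Yara and Liam advance.
Runoff: Yara is ranked above Liam on 8 ballots, Liam above Yara on 11.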